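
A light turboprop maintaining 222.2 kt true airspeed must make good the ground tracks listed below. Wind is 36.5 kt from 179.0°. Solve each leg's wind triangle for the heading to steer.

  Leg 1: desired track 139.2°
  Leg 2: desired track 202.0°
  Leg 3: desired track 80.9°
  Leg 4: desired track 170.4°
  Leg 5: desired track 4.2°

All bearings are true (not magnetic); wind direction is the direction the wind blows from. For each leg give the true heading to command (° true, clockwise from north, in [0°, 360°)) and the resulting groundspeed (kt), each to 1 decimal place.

Leg 1: desired track 139.2°; wind correction +6.0° → command heading 145.2°, groundspeed 192.9 kt
Leg 2: desired track 202.0°; wind correction -3.7° → command heading 198.3°, groundspeed 188.1 kt
Leg 3: desired track 80.9°; wind correction +9.4° → command heading 90.3°, groundspeed 224.4 kt
Leg 4: desired track 170.4°; wind correction +1.4° → command heading 171.8°, groundspeed 186.0 kt
Leg 5: desired track 4.2°; wind correction +0.9° → command heading 5.1°, groundspeed 258.5 kt

Leg 1: heading=145.2°, groundspeed=192.9 kt
Leg 2: heading=198.3°, groundspeed=188.1 kt
Leg 3: heading=90.3°, groundspeed=224.4 kt
Leg 4: heading=171.8°, groundspeed=186.0 kt
Leg 5: heading=5.1°, groundspeed=258.5 kt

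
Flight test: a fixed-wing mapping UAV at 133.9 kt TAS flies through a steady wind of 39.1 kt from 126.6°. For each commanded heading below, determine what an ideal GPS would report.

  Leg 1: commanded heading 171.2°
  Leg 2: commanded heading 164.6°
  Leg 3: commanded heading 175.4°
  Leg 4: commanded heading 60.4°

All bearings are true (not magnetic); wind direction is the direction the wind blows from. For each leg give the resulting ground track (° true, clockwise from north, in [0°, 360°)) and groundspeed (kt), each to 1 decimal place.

Leg 1: track=185.7°, groundspeed=109.6 kt
Leg 2: track=177.7°, groundspeed=105.9 kt
Leg 3: track=190.6°, groundspeed=112.1 kt
Leg 4: track=43.6°, groundspeed=123.4 kt

Leg 1: heading 171.2°; drift +14.5° → track 185.7°, groundspeed 109.6 kt
Leg 2: heading 164.6°; drift +13.1° → track 177.7°, groundspeed 105.9 kt
Leg 3: heading 175.4°; drift +15.2° → track 190.6°, groundspeed 112.1 kt
Leg 4: heading 60.4°; drift -16.8° → track 43.6°, groundspeed 123.4 kt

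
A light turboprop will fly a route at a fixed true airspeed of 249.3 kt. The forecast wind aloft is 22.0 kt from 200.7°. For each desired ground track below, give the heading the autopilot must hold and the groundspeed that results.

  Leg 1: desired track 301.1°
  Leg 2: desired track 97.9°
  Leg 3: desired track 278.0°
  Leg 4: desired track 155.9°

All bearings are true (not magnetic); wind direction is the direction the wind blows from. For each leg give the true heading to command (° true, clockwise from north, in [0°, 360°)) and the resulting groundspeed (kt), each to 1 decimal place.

Leg 1: heading=296.1°, groundspeed=252.3 kt
Leg 2: heading=102.8°, groundspeed=253.2 kt
Leg 3: heading=273.1°, groundspeed=243.5 kt
Leg 4: heading=159.5°, groundspeed=233.2 kt

Leg 1: desired track 301.1°; wind correction -5.0° → command heading 296.1°, groundspeed 252.3 kt
Leg 2: desired track 97.9°; wind correction +4.9° → command heading 102.8°, groundspeed 253.2 kt
Leg 3: desired track 278.0°; wind correction -4.9° → command heading 273.1°, groundspeed 243.5 kt
Leg 4: desired track 155.9°; wind correction +3.6° → command heading 159.5°, groundspeed 233.2 kt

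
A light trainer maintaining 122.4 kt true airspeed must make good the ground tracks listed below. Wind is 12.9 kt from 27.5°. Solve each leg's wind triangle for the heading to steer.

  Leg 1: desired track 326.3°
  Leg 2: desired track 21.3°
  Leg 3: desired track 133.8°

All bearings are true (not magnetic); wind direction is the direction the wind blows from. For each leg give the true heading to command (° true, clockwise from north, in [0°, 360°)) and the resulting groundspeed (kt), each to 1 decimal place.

Leg 1: desired track 326.3°; wind correction +5.3° → command heading 331.6°, groundspeed 115.7 kt
Leg 2: desired track 21.3°; wind correction +0.7° → command heading 22.0°, groundspeed 109.6 kt
Leg 3: desired track 133.8°; wind correction -5.8° → command heading 128.0°, groundspeed 125.4 kt

Leg 1: heading=331.6°, groundspeed=115.7 kt
Leg 2: heading=22.0°, groundspeed=109.6 kt
Leg 3: heading=128.0°, groundspeed=125.4 kt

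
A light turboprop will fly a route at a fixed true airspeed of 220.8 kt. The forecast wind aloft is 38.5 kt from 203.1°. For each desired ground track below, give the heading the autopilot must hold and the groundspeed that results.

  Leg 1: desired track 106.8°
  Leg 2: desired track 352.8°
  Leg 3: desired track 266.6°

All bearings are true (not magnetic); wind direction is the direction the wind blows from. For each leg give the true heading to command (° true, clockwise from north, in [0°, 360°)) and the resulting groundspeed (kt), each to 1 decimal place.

Leg 1: heading=116.8°, groundspeed=221.7 kt
Leg 2: heading=347.8°, groundspeed=253.2 kt
Leg 3: heading=257.6°, groundspeed=200.9 kt

Leg 1: desired track 106.8°; wind correction +10.0° → command heading 116.8°, groundspeed 221.7 kt
Leg 2: desired track 352.8°; wind correction -5.0° → command heading 347.8°, groundspeed 253.2 kt
Leg 3: desired track 266.6°; wind correction -9.0° → command heading 257.6°, groundspeed 200.9 kt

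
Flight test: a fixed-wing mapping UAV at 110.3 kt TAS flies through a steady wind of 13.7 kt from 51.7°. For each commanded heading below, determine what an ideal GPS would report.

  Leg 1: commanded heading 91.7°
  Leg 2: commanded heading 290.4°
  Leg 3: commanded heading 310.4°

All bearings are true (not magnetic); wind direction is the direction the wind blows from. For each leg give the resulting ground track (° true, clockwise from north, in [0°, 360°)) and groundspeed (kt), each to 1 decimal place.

Leg 1: heading 91.7°; drift +5.0° → track 96.7°, groundspeed 100.2 kt
Leg 2: heading 290.4°; drift -5.7° → track 284.7°, groundspeed 118.0 kt
Leg 3: heading 310.4°; drift -6.8° → track 303.6°, groundspeed 113.8 kt

Leg 1: track=96.7°, groundspeed=100.2 kt
Leg 2: track=284.7°, groundspeed=118.0 kt
Leg 3: track=303.6°, groundspeed=113.8 kt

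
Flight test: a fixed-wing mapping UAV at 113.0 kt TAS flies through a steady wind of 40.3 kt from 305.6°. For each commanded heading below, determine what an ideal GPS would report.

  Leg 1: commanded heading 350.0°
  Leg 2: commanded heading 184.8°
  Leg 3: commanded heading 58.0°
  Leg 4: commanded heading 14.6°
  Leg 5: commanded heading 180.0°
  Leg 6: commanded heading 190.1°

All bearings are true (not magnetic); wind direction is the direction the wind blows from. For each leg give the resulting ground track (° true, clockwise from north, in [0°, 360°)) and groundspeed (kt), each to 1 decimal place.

Leg 1: heading 350.0°; drift +18.5° → track 8.5°, groundspeed 88.8 kt
Leg 2: heading 184.8°; drift -14.5° → track 170.3°, groundspeed 138.0 kt
Leg 3: heading 58.0°; drift +16.2° → track 74.2°, groundspeed 133.7 kt
Leg 4: heading 14.6°; drift +20.9° → track 35.5°, groundspeed 105.5 kt
Leg 5: heading 180.0°; drift -13.5° → track 166.5°, groundspeed 140.3 kt
Leg 6: heading 190.1°; drift -15.6° → track 174.5°, groundspeed 135.3 kt

Leg 1: track=8.5°, groundspeed=88.8 kt
Leg 2: track=170.3°, groundspeed=138.0 kt
Leg 3: track=74.2°, groundspeed=133.7 kt
Leg 4: track=35.5°, groundspeed=105.5 kt
Leg 5: track=166.5°, groundspeed=140.3 kt
Leg 6: track=174.5°, groundspeed=135.3 kt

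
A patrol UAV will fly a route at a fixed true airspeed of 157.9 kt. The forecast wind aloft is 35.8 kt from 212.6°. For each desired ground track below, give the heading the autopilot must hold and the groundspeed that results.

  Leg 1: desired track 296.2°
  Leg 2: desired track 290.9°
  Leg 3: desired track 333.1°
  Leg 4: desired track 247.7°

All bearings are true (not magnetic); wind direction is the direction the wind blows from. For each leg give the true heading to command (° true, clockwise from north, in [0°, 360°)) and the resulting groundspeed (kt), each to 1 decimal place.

Leg 1: heading=283.2°, groundspeed=149.8 kt
Leg 2: heading=278.1°, groundspeed=146.7 kt
Leg 3: heading=321.8°, groundspeed=173.0 kt
Leg 4: heading=240.2°, groundspeed=127.3 kt

Leg 1: desired track 296.2°; wind correction -13.0° → command heading 283.2°, groundspeed 149.8 kt
Leg 2: desired track 290.9°; wind correction -12.8° → command heading 278.1°, groundspeed 146.7 kt
Leg 3: desired track 333.1°; wind correction -11.3° → command heading 321.8°, groundspeed 173.0 kt
Leg 4: desired track 247.7°; wind correction -7.5° → command heading 240.2°, groundspeed 127.3 kt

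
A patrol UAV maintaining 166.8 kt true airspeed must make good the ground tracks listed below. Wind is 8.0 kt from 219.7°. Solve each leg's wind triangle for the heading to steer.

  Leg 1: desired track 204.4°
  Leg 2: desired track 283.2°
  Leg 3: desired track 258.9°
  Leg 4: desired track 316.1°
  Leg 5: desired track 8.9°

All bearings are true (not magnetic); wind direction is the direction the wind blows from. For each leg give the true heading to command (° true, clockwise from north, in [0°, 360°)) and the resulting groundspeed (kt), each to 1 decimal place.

Leg 1: heading=205.1°, groundspeed=159.1 kt
Leg 2: heading=280.7°, groundspeed=163.1 kt
Leg 3: heading=257.2°, groundspeed=160.5 kt
Leg 4: heading=313.4°, groundspeed=167.5 kt
Leg 5: heading=7.5°, groundspeed=173.6 kt

Leg 1: desired track 204.4°; wind correction +0.7° → command heading 205.1°, groundspeed 159.1 kt
Leg 2: desired track 283.2°; wind correction -2.5° → command heading 280.7°, groundspeed 163.1 kt
Leg 3: desired track 258.9°; wind correction -1.7° → command heading 257.2°, groundspeed 160.5 kt
Leg 4: desired track 316.1°; wind correction -2.7° → command heading 313.4°, groundspeed 167.5 kt
Leg 5: desired track 8.9°; wind correction -1.4° → command heading 7.5°, groundspeed 173.6 kt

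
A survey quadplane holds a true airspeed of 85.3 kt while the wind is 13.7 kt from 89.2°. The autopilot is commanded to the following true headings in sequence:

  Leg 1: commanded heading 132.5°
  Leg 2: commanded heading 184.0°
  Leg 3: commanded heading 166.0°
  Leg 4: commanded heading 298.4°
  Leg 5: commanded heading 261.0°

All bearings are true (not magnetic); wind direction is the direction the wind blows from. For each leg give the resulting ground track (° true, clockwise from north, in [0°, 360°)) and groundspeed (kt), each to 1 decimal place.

Leg 1: track=139.6°, groundspeed=75.9 kt
Leg 2: track=193.0°, groundspeed=87.5 kt
Leg 3: track=175.2°, groundspeed=83.2 kt
Leg 4: track=294.5°, groundspeed=97.5 kt
Leg 5: track=262.1°, groundspeed=98.9 kt

Leg 1: heading 132.5°; drift +7.1° → track 139.6°, groundspeed 75.9 kt
Leg 2: heading 184.0°; drift +9.0° → track 193.0°, groundspeed 87.5 kt
Leg 3: heading 166.0°; drift +9.2° → track 175.2°, groundspeed 83.2 kt
Leg 4: heading 298.4°; drift -3.9° → track 294.5°, groundspeed 97.5 kt
Leg 5: heading 261.0°; drift +1.1° → track 262.1°, groundspeed 98.9 kt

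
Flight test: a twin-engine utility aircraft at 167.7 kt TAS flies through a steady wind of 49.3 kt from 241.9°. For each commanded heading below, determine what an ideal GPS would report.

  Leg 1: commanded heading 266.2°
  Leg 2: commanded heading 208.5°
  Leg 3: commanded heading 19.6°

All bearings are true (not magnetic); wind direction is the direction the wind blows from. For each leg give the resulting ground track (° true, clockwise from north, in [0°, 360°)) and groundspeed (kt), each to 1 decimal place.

Leg 1: track=275.6°, groundspeed=124.4 kt
Leg 2: track=196.4°, groundspeed=129.4 kt
Leg 3: track=28.8°, groundspeed=206.8 kt

Leg 1: heading 266.2°; drift +9.4° → track 275.6°, groundspeed 124.4 kt
Leg 2: heading 208.5°; drift -12.1° → track 196.4°, groundspeed 129.4 kt
Leg 3: heading 19.6°; drift +9.2° → track 28.8°, groundspeed 206.8 kt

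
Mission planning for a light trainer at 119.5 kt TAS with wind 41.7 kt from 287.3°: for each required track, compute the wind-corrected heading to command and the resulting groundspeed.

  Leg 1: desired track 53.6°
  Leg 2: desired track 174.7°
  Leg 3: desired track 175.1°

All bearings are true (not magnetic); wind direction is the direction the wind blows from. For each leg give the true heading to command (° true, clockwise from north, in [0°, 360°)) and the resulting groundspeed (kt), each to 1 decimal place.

Leg 1: desired track 53.6°; wind correction -16.3° → command heading 37.3°, groundspeed 139.4 kt
Leg 2: desired track 174.7°; wind correction +18.8° → command heading 193.5°, groundspeed 129.2 kt
Leg 3: desired track 175.1°; wind correction +18.8° → command heading 193.9°, groundspeed 128.8 kt

Leg 1: heading=37.3°, groundspeed=139.4 kt
Leg 2: heading=193.5°, groundspeed=129.2 kt
Leg 3: heading=193.9°, groundspeed=128.8 kt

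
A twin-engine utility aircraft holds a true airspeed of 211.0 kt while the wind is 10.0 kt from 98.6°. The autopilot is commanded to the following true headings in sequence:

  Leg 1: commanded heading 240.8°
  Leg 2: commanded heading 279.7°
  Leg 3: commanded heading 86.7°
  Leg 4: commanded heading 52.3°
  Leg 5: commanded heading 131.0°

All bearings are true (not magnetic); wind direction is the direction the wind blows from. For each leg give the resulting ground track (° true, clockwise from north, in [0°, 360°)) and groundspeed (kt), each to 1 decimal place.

Leg 1: track=242.4°, groundspeed=219.0 kt
Leg 2: track=279.7°, groundspeed=221.0 kt
Leg 3: track=86.1°, groundspeed=201.2 kt
Leg 4: track=50.3°, groundspeed=204.2 kt
Leg 5: track=132.5°, groundspeed=202.6 kt

Leg 1: heading 240.8°; drift +1.6° → track 242.4°, groundspeed 219.0 kt
Leg 2: heading 279.7°; drift +0.0° → track 279.7°, groundspeed 221.0 kt
Leg 3: heading 86.7°; drift -0.6° → track 86.1°, groundspeed 201.2 kt
Leg 4: heading 52.3°; drift -2.0° → track 50.3°, groundspeed 204.2 kt
Leg 5: heading 131.0°; drift +1.5° → track 132.5°, groundspeed 202.6 kt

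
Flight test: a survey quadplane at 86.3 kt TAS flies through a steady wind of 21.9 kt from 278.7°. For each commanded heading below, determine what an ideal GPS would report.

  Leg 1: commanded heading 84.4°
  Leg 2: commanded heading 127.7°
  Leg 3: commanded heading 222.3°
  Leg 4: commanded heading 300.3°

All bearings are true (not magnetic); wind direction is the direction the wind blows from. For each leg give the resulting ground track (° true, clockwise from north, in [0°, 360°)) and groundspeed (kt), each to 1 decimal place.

Leg 1: track=87.3°, groundspeed=107.7 kt
Leg 2: track=122.0°, groundspeed=106.0 kt
Leg 3: track=208.5°, groundspeed=76.4 kt
Leg 4: track=307.3°, groundspeed=66.4 kt

Leg 1: heading 84.4°; drift +2.9° → track 87.3°, groundspeed 107.7 kt
Leg 2: heading 127.7°; drift -5.7° → track 122.0°, groundspeed 106.0 kt
Leg 3: heading 222.3°; drift -13.8° → track 208.5°, groundspeed 76.4 kt
Leg 4: heading 300.3°; drift +7.0° → track 307.3°, groundspeed 66.4 kt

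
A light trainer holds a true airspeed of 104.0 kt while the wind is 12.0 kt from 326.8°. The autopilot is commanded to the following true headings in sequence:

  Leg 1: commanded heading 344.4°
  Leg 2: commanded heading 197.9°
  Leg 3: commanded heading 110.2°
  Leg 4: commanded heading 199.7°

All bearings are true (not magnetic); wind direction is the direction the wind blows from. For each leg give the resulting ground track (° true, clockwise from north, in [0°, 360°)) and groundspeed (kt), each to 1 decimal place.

Leg 1: heading 344.4°; drift +2.2° → track 346.6°, groundspeed 92.6 kt
Leg 2: heading 197.9°; drift -4.8° → track 193.1°, groundspeed 111.9 kt
Leg 3: heading 110.2°; drift +3.6° → track 113.8°, groundspeed 113.9 kt
Leg 4: heading 199.7°; drift -4.9° → track 194.8°, groundspeed 111.6 kt

Leg 1: track=346.6°, groundspeed=92.6 kt
Leg 2: track=193.1°, groundspeed=111.9 kt
Leg 3: track=113.8°, groundspeed=113.9 kt
Leg 4: track=194.8°, groundspeed=111.6 kt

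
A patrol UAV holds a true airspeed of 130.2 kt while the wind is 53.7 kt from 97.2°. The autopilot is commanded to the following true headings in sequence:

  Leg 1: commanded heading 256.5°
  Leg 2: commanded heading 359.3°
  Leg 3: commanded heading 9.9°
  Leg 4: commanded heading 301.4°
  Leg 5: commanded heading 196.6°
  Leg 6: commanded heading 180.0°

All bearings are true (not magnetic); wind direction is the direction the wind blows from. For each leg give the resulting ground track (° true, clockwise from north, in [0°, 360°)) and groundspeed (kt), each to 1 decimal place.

Leg 1: track=262.5°, groundspeed=181.4 kt
Leg 2: track=338.2°, groundspeed=147.5 kt
Leg 3: track=347.1°, groundspeed=138.5 kt
Leg 4: track=294.4°, groundspeed=180.5 kt
Leg 5: track=217.5°, groundspeed=148.7 kt
Leg 6: track=203.3°, groundspeed=134.5 kt

Leg 1: heading 256.5°; drift +6.0° → track 262.5°, groundspeed 181.4 kt
Leg 2: heading 359.3°; drift -21.1° → track 338.2°, groundspeed 147.5 kt
Leg 3: heading 9.9°; drift -22.8° → track 347.1°, groundspeed 138.5 kt
Leg 4: heading 301.4°; drift -7.0° → track 294.4°, groundspeed 180.5 kt
Leg 5: heading 196.6°; drift +20.9° → track 217.5°, groundspeed 148.7 kt
Leg 6: heading 180.0°; drift +23.3° → track 203.3°, groundspeed 134.5 kt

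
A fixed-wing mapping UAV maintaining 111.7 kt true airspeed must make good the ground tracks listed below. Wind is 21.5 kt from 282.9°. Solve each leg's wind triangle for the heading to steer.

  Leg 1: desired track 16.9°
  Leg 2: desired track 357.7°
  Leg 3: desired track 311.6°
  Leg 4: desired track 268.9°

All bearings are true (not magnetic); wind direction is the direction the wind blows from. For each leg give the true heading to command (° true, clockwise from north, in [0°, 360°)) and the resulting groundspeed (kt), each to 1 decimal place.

Leg 1: desired track 16.9°; wind correction -11.1° → command heading 5.8°, groundspeed 111.1 kt
Leg 2: desired track 357.7°; wind correction -10.7° → command heading 347.0°, groundspeed 104.1 kt
Leg 3: desired track 311.6°; wind correction -5.3° → command heading 306.3°, groundspeed 92.4 kt
Leg 4: desired track 268.9°; wind correction +2.7° → command heading 271.6°, groundspeed 90.7 kt

Leg 1: heading=5.8°, groundspeed=111.1 kt
Leg 2: heading=347.0°, groundspeed=104.1 kt
Leg 3: heading=306.3°, groundspeed=92.4 kt
Leg 4: heading=271.6°, groundspeed=90.7 kt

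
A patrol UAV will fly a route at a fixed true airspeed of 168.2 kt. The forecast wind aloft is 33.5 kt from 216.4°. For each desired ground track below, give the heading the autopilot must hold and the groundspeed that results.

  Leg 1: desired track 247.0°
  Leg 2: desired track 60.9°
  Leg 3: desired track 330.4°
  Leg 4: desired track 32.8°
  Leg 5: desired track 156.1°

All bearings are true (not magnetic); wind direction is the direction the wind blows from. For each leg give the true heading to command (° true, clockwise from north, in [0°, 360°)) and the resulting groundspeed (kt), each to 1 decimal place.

Leg 1: desired track 247.0°; wind correction -5.8° → command heading 241.2°, groundspeed 138.5 kt
Leg 2: desired track 60.9°; wind correction +4.7° → command heading 65.6°, groundspeed 198.1 kt
Leg 3: desired track 330.4°; wind correction -10.5° → command heading 319.9°, groundspeed 179.0 kt
Leg 4: desired track 32.8°; wind correction -0.7° → command heading 32.1°, groundspeed 201.6 kt
Leg 5: desired track 156.1°; wind correction +10.0° → command heading 166.1°, groundspeed 149.1 kt

Leg 1: heading=241.2°, groundspeed=138.5 kt
Leg 2: heading=65.6°, groundspeed=198.1 kt
Leg 3: heading=319.9°, groundspeed=179.0 kt
Leg 4: heading=32.1°, groundspeed=201.6 kt
Leg 5: heading=166.1°, groundspeed=149.1 kt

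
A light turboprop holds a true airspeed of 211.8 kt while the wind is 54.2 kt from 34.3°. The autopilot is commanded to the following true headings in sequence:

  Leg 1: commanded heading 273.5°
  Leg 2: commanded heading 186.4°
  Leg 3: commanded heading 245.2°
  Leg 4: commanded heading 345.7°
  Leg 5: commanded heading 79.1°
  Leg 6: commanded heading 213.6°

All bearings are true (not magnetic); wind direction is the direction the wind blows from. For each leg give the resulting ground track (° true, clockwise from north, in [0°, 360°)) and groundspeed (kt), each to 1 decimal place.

Leg 1: track=262.5°, groundspeed=244.0 kt
Leg 2: track=192.0°, groundspeed=260.9 kt
Leg 3: track=239.0°, groundspeed=259.8 kt
Leg 4: track=332.7°, groundspeed=180.6 kt
Leg 5: track=91.5°, groundspeed=177.5 kt
Leg 6: track=213.7°, groundspeed=266.0 kt

Leg 1: heading 273.5°; drift -11.0° → track 262.5°, groundspeed 244.0 kt
Leg 2: heading 186.4°; drift +5.6° → track 192.0°, groundspeed 260.9 kt
Leg 3: heading 245.2°; drift -6.2° → track 239.0°, groundspeed 259.8 kt
Leg 4: heading 345.7°; drift -13.0° → track 332.7°, groundspeed 180.6 kt
Leg 5: heading 79.1°; drift +12.4° → track 91.5°, groundspeed 177.5 kt
Leg 6: heading 213.6°; drift +0.1° → track 213.7°, groundspeed 266.0 kt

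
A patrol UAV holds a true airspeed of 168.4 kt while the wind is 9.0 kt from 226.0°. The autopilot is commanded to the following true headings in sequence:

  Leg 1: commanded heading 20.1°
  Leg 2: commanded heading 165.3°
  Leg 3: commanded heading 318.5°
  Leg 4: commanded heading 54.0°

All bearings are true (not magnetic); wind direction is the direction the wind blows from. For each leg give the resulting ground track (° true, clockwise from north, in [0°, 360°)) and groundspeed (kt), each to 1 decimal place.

Leg 1: track=21.4°, groundspeed=176.5 kt
Leg 2: track=162.6°, groundspeed=164.2 kt
Leg 3: track=321.5°, groundspeed=169.0 kt
Leg 4: track=53.6°, groundspeed=177.3 kt

Leg 1: heading 20.1°; drift +1.3° → track 21.4°, groundspeed 176.5 kt
Leg 2: heading 165.3°; drift -2.7° → track 162.6°, groundspeed 164.2 kt
Leg 3: heading 318.5°; drift +3.0° → track 321.5°, groundspeed 169.0 kt
Leg 4: heading 54.0°; drift -0.4° → track 53.6°, groundspeed 177.3 kt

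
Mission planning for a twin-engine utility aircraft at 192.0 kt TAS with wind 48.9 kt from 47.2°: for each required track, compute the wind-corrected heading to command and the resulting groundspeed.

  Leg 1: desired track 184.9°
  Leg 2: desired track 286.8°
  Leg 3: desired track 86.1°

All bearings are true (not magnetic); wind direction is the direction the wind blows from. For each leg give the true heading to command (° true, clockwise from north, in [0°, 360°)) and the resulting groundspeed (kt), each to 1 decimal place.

Leg 1: desired track 184.9°; wind correction -9.9° → command heading 175.0°, groundspeed 225.3 kt
Leg 2: desired track 286.8°; wind correction +12.7° → command heading 299.5°, groundspeed 212.1 kt
Leg 3: desired track 86.1°; wind correction -9.2° → command heading 76.9°, groundspeed 151.5 kt

Leg 1: heading=175.0°, groundspeed=225.3 kt
Leg 2: heading=299.5°, groundspeed=212.1 kt
Leg 3: heading=76.9°, groundspeed=151.5 kt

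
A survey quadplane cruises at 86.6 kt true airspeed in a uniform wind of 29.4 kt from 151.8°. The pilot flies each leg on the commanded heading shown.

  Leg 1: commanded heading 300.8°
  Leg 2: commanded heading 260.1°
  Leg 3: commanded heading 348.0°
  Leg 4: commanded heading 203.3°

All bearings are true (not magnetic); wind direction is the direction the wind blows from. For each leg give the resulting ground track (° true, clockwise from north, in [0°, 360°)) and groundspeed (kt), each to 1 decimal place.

Leg 1: track=308.5°, groundspeed=112.8 kt
Leg 2: track=276.3°, groundspeed=99.8 kt
Leg 3: track=343.9°, groundspeed=115.1 kt
Leg 4: track=221.9°, groundspeed=72.1 kt

Leg 1: heading 300.8°; drift +7.7° → track 308.5°, groundspeed 112.8 kt
Leg 2: heading 260.1°; drift +16.2° → track 276.3°, groundspeed 99.8 kt
Leg 3: heading 348.0°; drift -4.1° → track 343.9°, groundspeed 115.1 kt
Leg 4: heading 203.3°; drift +18.6° → track 221.9°, groundspeed 72.1 kt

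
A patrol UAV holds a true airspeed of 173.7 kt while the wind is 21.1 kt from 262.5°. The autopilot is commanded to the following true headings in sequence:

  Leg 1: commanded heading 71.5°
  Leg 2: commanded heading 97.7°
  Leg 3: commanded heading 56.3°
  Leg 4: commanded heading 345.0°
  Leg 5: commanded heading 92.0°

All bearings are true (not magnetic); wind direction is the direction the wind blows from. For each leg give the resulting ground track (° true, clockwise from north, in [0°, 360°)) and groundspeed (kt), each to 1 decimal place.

Leg 1: heading 71.5°; drift +1.2° → track 72.7°, groundspeed 194.5 kt
Leg 2: heading 97.7°; drift -1.6° → track 96.1°, groundspeed 194.1 kt
Leg 3: heading 56.3°; drift +2.8° → track 59.1°, groundspeed 192.9 kt
Leg 4: heading 345.0°; drift +7.0° → track 352.0°, groundspeed 172.2 kt
Leg 5: heading 92.0°; drift -1.0° → track 91.0°, groundspeed 194.5 kt

Leg 1: track=72.7°, groundspeed=194.5 kt
Leg 2: track=96.1°, groundspeed=194.1 kt
Leg 3: track=59.1°, groundspeed=192.9 kt
Leg 4: track=352.0°, groundspeed=172.2 kt
Leg 5: track=91.0°, groundspeed=194.5 kt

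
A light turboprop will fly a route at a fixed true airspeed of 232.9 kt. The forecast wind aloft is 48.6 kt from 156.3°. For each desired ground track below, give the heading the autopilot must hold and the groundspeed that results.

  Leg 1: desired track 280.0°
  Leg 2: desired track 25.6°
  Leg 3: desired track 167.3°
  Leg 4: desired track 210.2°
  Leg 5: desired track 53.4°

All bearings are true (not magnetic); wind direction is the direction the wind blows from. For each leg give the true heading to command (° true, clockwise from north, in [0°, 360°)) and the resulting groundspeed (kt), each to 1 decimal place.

Leg 1: heading=270.0°, groundspeed=256.3 kt
Leg 2: heading=34.7°, groundspeed=261.7 kt
Leg 3: heading=165.0°, groundspeed=185.0 kt
Leg 4: heading=200.5°, groundspeed=200.9 kt
Leg 5: heading=65.1°, groundspeed=238.9 kt

Leg 1: desired track 280.0°; wind correction -10.0° → command heading 270.0°, groundspeed 256.3 kt
Leg 2: desired track 25.6°; wind correction +9.1° → command heading 34.7°, groundspeed 261.7 kt
Leg 3: desired track 167.3°; wind correction -2.3° → command heading 165.0°, groundspeed 185.0 kt
Leg 4: desired track 210.2°; wind correction -9.7° → command heading 200.5°, groundspeed 200.9 kt
Leg 5: desired track 53.4°; wind correction +11.7° → command heading 65.1°, groundspeed 238.9 kt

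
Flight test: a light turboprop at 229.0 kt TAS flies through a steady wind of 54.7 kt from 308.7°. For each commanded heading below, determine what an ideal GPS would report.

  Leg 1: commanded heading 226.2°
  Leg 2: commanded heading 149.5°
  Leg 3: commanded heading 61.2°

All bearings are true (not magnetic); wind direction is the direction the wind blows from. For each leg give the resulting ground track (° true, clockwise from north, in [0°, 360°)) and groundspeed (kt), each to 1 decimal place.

Leg 1: track=212.5°, groundspeed=228.4 kt
Leg 2: track=145.5°, groundspeed=280.8 kt
Leg 3: track=72.6°, groundspeed=255.0 kt

Leg 1: heading 226.2°; drift -13.7° → track 212.5°, groundspeed 228.4 kt
Leg 2: heading 149.5°; drift -4.0° → track 145.5°, groundspeed 280.8 kt
Leg 3: heading 61.2°; drift +11.4° → track 72.6°, groundspeed 255.0 kt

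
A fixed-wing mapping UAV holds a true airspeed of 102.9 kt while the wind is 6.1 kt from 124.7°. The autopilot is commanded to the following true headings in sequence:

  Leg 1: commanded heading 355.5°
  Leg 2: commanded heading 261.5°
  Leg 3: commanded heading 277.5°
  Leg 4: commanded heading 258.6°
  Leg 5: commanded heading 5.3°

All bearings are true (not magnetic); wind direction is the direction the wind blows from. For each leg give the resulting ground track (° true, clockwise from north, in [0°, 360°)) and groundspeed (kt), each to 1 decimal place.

Leg 1: heading 355.5°; drift -2.5° → track 353.0°, groundspeed 106.9 kt
Leg 2: heading 261.5°; drift +2.2° → track 263.7°, groundspeed 107.4 kt
Leg 3: heading 277.5°; drift +1.5° → track 279.0°, groundspeed 108.4 kt
Leg 4: heading 258.6°; drift +2.3° → track 260.9°, groundspeed 107.2 kt
Leg 5: heading 5.3°; drift -2.9° → track 2.4°, groundspeed 106.0 kt

Leg 1: track=353.0°, groundspeed=106.9 kt
Leg 2: track=263.7°, groundspeed=107.4 kt
Leg 3: track=279.0°, groundspeed=108.4 kt
Leg 4: track=260.9°, groundspeed=107.2 kt
Leg 5: track=2.4°, groundspeed=106.0 kt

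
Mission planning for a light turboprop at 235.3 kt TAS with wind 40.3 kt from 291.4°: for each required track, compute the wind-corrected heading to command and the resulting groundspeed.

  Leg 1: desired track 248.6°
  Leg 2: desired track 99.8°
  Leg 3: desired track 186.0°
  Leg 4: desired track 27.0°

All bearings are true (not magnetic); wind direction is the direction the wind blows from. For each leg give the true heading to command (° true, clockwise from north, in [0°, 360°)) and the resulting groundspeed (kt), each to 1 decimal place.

Leg 1: desired track 248.6°; wind correction +6.7° → command heading 255.3°, groundspeed 204.1 kt
Leg 2: desired track 99.8°; wind correction -2.0° → command heading 97.8°, groundspeed 274.6 kt
Leg 3: desired track 186.0°; wind correction +9.5° → command heading 195.5°, groundspeed 242.8 kt
Leg 4: desired track 27.0°; wind correction -9.8° → command heading 17.2°, groundspeed 235.8 kt

Leg 1: heading=255.3°, groundspeed=204.1 kt
Leg 2: heading=97.8°, groundspeed=274.6 kt
Leg 3: heading=195.5°, groundspeed=242.8 kt
Leg 4: heading=17.2°, groundspeed=235.8 kt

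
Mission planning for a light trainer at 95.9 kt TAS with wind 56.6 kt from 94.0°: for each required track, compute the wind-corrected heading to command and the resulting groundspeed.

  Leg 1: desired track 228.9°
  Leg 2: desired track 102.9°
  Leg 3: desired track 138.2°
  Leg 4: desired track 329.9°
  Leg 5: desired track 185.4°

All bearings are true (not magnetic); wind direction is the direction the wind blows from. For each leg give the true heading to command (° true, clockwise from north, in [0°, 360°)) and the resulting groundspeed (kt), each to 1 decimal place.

Leg 1: desired track 228.9°; wind correction -24.7° → command heading 204.2°, groundspeed 127.1 kt
Leg 2: desired track 102.9°; wind correction -5.2° → command heading 97.7°, groundspeed 39.6 kt
Leg 3: desired track 138.2°; wind correction -24.3° → command heading 113.9°, groundspeed 46.8 kt
Leg 4: desired track 329.9°; wind correction +29.3° → command heading 359.2°, groundspeed 115.4 kt
Leg 5: desired track 185.4°; wind correction -36.2° → command heading 149.2°, groundspeed 78.8 kt

Leg 1: heading=204.2°, groundspeed=127.1 kt
Leg 2: heading=97.7°, groundspeed=39.6 kt
Leg 3: heading=113.9°, groundspeed=46.8 kt
Leg 4: heading=359.2°, groundspeed=115.4 kt
Leg 5: heading=149.2°, groundspeed=78.8 kt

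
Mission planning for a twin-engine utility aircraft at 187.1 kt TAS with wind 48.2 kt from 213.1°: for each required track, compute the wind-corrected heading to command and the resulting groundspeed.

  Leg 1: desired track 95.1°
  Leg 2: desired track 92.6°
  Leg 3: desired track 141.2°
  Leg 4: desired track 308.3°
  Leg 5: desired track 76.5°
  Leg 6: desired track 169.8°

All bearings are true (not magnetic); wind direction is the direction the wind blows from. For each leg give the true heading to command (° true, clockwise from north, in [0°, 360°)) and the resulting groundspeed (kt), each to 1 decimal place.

Leg 1: heading=108.2°, groundspeed=204.8 kt
Leg 2: heading=105.4°, groundspeed=206.9 kt
Leg 3: heading=155.4°, groundspeed=166.4 kt
Leg 4: heading=293.4°, groundspeed=185.2 kt
Leg 5: heading=86.7°, groundspeed=219.2 kt
Leg 6: heading=180.0°, groundspeed=149.1 kt

Leg 1: desired track 95.1°; wind correction +13.1° → command heading 108.2°, groundspeed 204.8 kt
Leg 2: desired track 92.6°; wind correction +12.8° → command heading 105.4°, groundspeed 206.9 kt
Leg 3: desired track 141.2°; wind correction +14.2° → command heading 155.4°, groundspeed 166.4 kt
Leg 4: desired track 308.3°; wind correction -14.9° → command heading 293.4°, groundspeed 185.2 kt
Leg 5: desired track 76.5°; wind correction +10.2° → command heading 86.7°, groundspeed 219.2 kt
Leg 6: desired track 169.8°; wind correction +10.2° → command heading 180.0°, groundspeed 149.1 kt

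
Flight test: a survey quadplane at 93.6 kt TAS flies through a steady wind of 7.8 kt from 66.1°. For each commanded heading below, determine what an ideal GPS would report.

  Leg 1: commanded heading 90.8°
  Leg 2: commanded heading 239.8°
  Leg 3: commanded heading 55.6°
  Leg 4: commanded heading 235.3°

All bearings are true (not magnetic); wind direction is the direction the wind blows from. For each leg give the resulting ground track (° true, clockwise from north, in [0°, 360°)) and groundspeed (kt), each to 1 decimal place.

Leg 1: track=93.0°, groundspeed=86.6 kt
Leg 2: track=240.3°, groundspeed=101.4 kt
Leg 3: track=54.7°, groundspeed=85.9 kt
Leg 4: track=236.1°, groundspeed=101.3 kt

Leg 1: heading 90.8°; drift +2.2° → track 93.0°, groundspeed 86.6 kt
Leg 2: heading 239.8°; drift +0.5° → track 240.3°, groundspeed 101.4 kt
Leg 3: heading 55.6°; drift -0.9° → track 54.7°, groundspeed 85.9 kt
Leg 4: heading 235.3°; drift +0.8° → track 236.1°, groundspeed 101.3 kt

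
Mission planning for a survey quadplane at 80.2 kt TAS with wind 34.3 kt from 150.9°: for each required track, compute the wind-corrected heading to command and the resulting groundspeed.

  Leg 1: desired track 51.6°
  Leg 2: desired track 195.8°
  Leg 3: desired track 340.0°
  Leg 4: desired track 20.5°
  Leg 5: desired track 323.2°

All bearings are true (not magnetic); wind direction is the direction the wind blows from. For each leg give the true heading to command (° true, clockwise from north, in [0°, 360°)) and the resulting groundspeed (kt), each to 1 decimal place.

Leg 1: heading=76.6°, groundspeed=78.2 kt
Leg 2: heading=178.2°, groundspeed=52.2 kt
Leg 3: heading=343.9°, groundspeed=113.9 kt
Leg 4: heading=39.5°, groundspeed=98.1 kt
Leg 5: heading=319.9°, groundspeed=114.1 kt

Leg 1: desired track 51.6°; wind correction +25.0° → command heading 76.6°, groundspeed 78.2 kt
Leg 2: desired track 195.8°; wind correction -17.6° → command heading 178.2°, groundspeed 52.2 kt
Leg 3: desired track 340.0°; wind correction +3.9° → command heading 343.9°, groundspeed 113.9 kt
Leg 4: desired track 20.5°; wind correction +19.0° → command heading 39.5°, groundspeed 98.1 kt
Leg 5: desired track 323.2°; wind correction -3.3° → command heading 319.9°, groundspeed 114.1 kt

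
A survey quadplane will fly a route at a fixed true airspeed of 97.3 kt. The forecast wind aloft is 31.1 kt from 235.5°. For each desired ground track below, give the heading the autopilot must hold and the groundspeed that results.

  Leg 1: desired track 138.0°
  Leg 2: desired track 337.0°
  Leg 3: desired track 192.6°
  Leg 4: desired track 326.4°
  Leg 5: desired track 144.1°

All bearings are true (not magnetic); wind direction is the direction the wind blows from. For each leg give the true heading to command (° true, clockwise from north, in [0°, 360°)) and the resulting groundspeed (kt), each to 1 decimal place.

Leg 1: heading=156.5°, groundspeed=96.3 kt
Leg 2: heading=318.7°, groundspeed=98.6 kt
Leg 3: heading=205.2°, groundspeed=72.2 kt
Leg 4: heading=307.8°, groundspeed=92.7 kt
Leg 5: heading=162.7°, groundspeed=93.0 kt

Leg 1: desired track 138.0°; wind correction +18.5° → command heading 156.5°, groundspeed 96.3 kt
Leg 2: desired track 337.0°; wind correction -18.3° → command heading 318.7°, groundspeed 98.6 kt
Leg 3: desired track 192.6°; wind correction +12.6° → command heading 205.2°, groundspeed 72.2 kt
Leg 4: desired track 326.4°; wind correction -18.6° → command heading 307.8°, groundspeed 92.7 kt
Leg 5: desired track 144.1°; wind correction +18.6° → command heading 162.7°, groundspeed 93.0 kt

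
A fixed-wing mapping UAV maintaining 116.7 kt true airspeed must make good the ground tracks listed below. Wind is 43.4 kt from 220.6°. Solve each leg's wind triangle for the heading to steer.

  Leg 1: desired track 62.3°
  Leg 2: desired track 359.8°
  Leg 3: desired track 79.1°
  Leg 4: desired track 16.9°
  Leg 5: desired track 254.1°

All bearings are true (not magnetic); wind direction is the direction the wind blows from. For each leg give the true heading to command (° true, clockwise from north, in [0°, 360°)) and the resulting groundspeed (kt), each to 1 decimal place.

Leg 1: desired track 62.3°; wind correction +7.9° → command heading 70.2°, groundspeed 155.9 kt
Leg 2: desired track 359.8°; wind correction -14.1° → command heading 345.7°, groundspeed 146.1 kt
Leg 3: desired track 79.1°; wind correction +13.4° → command heading 92.5°, groundspeed 147.5 kt
Leg 4: desired track 16.9°; wind correction -8.6° → command heading 8.3°, groundspeed 155.1 kt
Leg 5: desired track 254.1°; wind correction -11.8° → command heading 242.3°, groundspeed 78.0 kt

Leg 1: heading=70.2°, groundspeed=155.9 kt
Leg 2: heading=345.7°, groundspeed=146.1 kt
Leg 3: heading=92.5°, groundspeed=147.5 kt
Leg 4: heading=8.3°, groundspeed=155.1 kt
Leg 5: heading=242.3°, groundspeed=78.0 kt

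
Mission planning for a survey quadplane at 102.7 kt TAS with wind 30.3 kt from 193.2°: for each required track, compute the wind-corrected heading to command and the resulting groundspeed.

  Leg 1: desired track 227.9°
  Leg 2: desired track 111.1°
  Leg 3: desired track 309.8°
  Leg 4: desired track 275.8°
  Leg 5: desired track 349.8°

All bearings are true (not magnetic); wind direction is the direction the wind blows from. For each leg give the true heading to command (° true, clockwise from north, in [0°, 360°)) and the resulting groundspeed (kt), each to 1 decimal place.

Leg 1: heading=218.2°, groundspeed=76.3 kt
Leg 2: heading=128.1°, groundspeed=94.1 kt
Leg 3: heading=294.5°, groundspeed=112.6 kt
Leg 4: heading=258.8°, groundspeed=94.3 kt
Leg 5: heading=343.1°, groundspeed=129.8 kt

Leg 1: desired track 227.9°; wind correction -9.7° → command heading 218.2°, groundspeed 76.3 kt
Leg 2: desired track 111.1°; wind correction +17.0° → command heading 128.1°, groundspeed 94.1 kt
Leg 3: desired track 309.8°; wind correction -15.3° → command heading 294.5°, groundspeed 112.6 kt
Leg 4: desired track 275.8°; wind correction -17.0° → command heading 258.8°, groundspeed 94.3 kt
Leg 5: desired track 349.8°; wind correction -6.7° → command heading 343.1°, groundspeed 129.8 kt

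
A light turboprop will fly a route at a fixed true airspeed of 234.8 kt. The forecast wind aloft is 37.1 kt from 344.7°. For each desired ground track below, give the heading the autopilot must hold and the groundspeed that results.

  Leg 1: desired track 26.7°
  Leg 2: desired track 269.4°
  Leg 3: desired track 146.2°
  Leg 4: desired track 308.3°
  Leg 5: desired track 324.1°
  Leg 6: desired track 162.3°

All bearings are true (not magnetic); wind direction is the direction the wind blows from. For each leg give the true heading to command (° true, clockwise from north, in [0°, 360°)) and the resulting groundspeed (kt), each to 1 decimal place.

Leg 1: heading=20.6°, groundspeed=205.9 kt
Leg 2: heading=278.2°, groundspeed=222.6 kt
Leg 3: heading=143.3°, groundspeed=269.7 kt
Leg 4: heading=313.7°, groundspeed=203.9 kt
Leg 5: heading=327.3°, groundspeed=199.7 kt
Leg 6: heading=161.9°, groundspeed=271.9 kt

Leg 1: desired track 26.7°; wind correction -6.1° → command heading 20.6°, groundspeed 205.9 kt
Leg 2: desired track 269.4°; wind correction +8.8° → command heading 278.2°, groundspeed 222.6 kt
Leg 3: desired track 146.2°; wind correction -2.9° → command heading 143.3°, groundspeed 269.7 kt
Leg 4: desired track 308.3°; wind correction +5.4° → command heading 313.7°, groundspeed 203.9 kt
Leg 5: desired track 324.1°; wind correction +3.2° → command heading 327.3°, groundspeed 199.7 kt
Leg 6: desired track 162.3°; wind correction -0.4° → command heading 161.9°, groundspeed 271.9 kt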